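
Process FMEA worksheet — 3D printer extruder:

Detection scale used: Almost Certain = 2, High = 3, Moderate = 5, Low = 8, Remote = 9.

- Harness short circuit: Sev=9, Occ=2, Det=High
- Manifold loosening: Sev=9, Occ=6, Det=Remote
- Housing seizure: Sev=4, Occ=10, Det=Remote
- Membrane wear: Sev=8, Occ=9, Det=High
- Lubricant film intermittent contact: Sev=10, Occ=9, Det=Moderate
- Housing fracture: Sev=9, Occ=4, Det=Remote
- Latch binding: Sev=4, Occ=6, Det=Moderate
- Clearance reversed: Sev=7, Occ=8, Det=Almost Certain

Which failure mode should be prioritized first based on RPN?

Manifold loosening

RPN = Severity × Occurrence × Detection:
  Harness short circuit: 9 × 2 × 3 = 54
  Manifold loosening: 9 × 6 × 9 = 486
  Housing seizure: 4 × 10 × 9 = 360
  Membrane wear: 8 × 9 × 3 = 216
  Lubricant film intermittent contact: 10 × 9 × 5 = 450
  Housing fracture: 9 × 4 × 9 = 324
  Latch binding: 4 × 6 × 5 = 120
  Clearance reversed: 7 × 8 × 2 = 112
Highest RPN is 486 → Manifold loosening.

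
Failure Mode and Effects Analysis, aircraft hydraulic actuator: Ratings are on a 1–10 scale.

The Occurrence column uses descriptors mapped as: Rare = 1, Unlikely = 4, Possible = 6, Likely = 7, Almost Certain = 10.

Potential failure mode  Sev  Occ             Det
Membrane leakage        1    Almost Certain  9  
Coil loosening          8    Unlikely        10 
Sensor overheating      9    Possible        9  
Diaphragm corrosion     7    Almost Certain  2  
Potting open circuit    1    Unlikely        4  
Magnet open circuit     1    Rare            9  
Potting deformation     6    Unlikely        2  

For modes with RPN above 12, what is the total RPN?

RPN = Severity × Occurrence × Detection:
  Membrane leakage: 1 × 10 × 9 = 90
  Coil loosening: 8 × 4 × 10 = 320
  Sensor overheating: 9 × 6 × 9 = 486
  Diaphragm corrosion: 7 × 10 × 2 = 140
  Potting open circuit: 1 × 4 × 4 = 16
  Magnet open circuit: 1 × 1 × 9 = 9
  Potting deformation: 6 × 4 × 2 = 48
RPN > 12: Membrane leakage (90), Coil loosening (320), Sensor overheating (486), Diaphragm corrosion (140), Potting open circuit (16), Potting deformation (48).
Sum: 90 + 320 + 486 + 140 + 16 + 48 = 1100.

1100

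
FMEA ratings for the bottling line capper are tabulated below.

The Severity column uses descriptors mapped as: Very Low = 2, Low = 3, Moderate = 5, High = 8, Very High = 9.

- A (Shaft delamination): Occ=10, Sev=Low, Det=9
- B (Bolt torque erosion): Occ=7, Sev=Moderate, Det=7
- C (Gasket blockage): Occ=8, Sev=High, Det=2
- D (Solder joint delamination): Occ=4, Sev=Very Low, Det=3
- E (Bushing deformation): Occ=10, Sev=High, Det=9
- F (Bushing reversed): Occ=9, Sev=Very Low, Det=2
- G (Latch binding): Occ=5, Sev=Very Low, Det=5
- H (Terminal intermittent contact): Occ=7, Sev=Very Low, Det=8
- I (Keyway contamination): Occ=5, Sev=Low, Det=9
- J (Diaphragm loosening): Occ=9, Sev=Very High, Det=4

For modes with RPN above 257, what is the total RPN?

RPN = Severity × Occurrence × Detection:
  A: 3 × 10 × 9 = 270
  B: 5 × 7 × 7 = 245
  C: 8 × 8 × 2 = 128
  D: 2 × 4 × 3 = 24
  E: 8 × 10 × 9 = 720
  F: 2 × 9 × 2 = 36
  G: 2 × 5 × 5 = 50
  H: 2 × 7 × 8 = 112
  I: 3 × 5 × 9 = 135
  J: 9 × 9 × 4 = 324
RPN > 257: A (270), E (720), J (324).
Sum: 270 + 720 + 324 = 1314.

1314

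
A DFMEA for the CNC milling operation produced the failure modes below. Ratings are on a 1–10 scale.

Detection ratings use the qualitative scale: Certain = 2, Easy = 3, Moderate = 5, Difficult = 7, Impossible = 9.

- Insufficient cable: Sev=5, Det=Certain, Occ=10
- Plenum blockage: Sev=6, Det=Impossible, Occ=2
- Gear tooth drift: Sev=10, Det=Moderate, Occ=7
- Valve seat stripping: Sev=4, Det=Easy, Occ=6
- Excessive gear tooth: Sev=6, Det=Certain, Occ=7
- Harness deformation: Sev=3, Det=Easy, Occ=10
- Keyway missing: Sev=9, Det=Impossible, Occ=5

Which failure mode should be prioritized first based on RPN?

RPN = Severity × Occurrence × Detection:
  Insufficient cable: 5 × 10 × 2 = 100
  Plenum blockage: 6 × 2 × 9 = 108
  Gear tooth drift: 10 × 7 × 5 = 350
  Valve seat stripping: 4 × 6 × 3 = 72
  Excessive gear tooth: 6 × 7 × 2 = 84
  Harness deformation: 3 × 10 × 3 = 90
  Keyway missing: 9 × 5 × 9 = 405
Highest RPN is 405 → Keyway missing.

Keyway missing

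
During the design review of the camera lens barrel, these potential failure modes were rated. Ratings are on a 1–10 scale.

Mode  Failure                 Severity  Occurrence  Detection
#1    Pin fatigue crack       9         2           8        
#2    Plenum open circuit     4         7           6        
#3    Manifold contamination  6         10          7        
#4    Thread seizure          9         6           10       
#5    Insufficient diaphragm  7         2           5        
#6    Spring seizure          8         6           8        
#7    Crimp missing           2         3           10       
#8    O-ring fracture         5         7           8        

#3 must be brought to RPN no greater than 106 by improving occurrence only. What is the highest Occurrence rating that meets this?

2

#3: S=6, O=10, D=7 → current RPN = 420.
Fixed product = 42. Need 42 × O ≤ 106, so O ≤ 106/42 = 2.52.
Maximum integer Occurrence rating = 2 (gives RPN 84; O=3 would give 126 > 106).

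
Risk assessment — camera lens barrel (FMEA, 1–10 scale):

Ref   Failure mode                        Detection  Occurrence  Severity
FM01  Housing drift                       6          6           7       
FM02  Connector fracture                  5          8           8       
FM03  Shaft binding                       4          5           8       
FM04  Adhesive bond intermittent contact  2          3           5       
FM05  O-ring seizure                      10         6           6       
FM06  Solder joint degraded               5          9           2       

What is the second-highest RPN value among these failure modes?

RPN = Severity × Occurrence × Detection:
  FM01: 7 × 6 × 6 = 252
  FM02: 8 × 8 × 5 = 320
  FM03: 8 × 5 × 4 = 160
  FM04: 5 × 3 × 2 = 30
  FM05: 6 × 6 × 10 = 360
  FM06: 2 × 9 × 5 = 90
Sorted descending: 360, 320, 252, 160, 90, 30.
The second-highest RPN is 320 (FM02).

320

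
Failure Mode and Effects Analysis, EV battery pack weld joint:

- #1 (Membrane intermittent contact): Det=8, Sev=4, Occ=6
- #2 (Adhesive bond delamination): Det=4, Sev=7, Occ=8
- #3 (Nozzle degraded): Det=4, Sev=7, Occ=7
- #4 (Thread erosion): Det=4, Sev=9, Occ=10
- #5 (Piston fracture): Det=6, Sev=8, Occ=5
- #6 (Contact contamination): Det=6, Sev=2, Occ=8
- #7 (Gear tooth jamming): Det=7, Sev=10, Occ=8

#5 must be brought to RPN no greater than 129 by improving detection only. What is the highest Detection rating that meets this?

#5: S=8, O=5, D=6 → current RPN = 240.
Fixed product = 40. Need 40 × D ≤ 129, so D ≤ 129/40 = 3.23.
Maximum integer Detection rating = 3 (gives RPN 120; D=4 would give 160 > 129).

3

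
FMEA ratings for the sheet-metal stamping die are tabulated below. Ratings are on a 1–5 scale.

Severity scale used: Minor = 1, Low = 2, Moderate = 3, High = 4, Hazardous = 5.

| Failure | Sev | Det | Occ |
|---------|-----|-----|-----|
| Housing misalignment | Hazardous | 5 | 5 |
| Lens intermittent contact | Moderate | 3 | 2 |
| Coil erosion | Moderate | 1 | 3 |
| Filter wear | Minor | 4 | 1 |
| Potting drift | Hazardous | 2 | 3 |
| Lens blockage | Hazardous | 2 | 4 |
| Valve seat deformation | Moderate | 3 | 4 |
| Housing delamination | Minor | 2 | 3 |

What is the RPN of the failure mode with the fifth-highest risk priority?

18

RPN = Severity × Occurrence × Detection:
  Housing misalignment: 5 × 5 × 5 = 125
  Lens intermittent contact: 3 × 2 × 3 = 18
  Coil erosion: 3 × 3 × 1 = 9
  Filter wear: 1 × 1 × 4 = 4
  Potting drift: 5 × 3 × 2 = 30
  Lens blockage: 5 × 4 × 2 = 40
  Valve seat deformation: 3 × 4 × 3 = 36
  Housing delamination: 1 × 3 × 2 = 6
Sorted descending: 125, 40, 36, 30, 18, 9, 6, 4.
The fifth-highest RPN is 18 (Lens intermittent contact).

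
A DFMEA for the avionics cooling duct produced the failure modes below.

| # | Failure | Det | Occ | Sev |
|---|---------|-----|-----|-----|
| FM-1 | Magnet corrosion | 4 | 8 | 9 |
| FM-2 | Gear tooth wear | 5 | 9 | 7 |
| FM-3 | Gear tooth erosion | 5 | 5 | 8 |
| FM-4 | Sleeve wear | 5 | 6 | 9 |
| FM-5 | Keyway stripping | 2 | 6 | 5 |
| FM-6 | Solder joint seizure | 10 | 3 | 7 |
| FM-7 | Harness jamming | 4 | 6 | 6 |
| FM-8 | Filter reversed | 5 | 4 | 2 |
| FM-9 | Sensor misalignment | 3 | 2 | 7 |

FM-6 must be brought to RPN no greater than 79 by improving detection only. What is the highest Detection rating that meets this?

3

FM-6: S=7, O=3, D=10 → current RPN = 210.
Fixed product = 21. Need 21 × D ≤ 79, so D ≤ 79/21 = 3.76.
Maximum integer Detection rating = 3 (gives RPN 63; D=4 would give 84 > 79).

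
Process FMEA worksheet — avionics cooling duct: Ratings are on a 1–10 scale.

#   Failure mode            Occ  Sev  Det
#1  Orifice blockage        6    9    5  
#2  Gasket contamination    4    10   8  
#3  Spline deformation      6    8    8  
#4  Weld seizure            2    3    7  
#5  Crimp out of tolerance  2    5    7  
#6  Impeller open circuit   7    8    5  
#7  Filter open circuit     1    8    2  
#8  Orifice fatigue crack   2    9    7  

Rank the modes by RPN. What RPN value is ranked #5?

126

RPN = Severity × Occurrence × Detection:
  #1: 9 × 6 × 5 = 270
  #2: 10 × 4 × 8 = 320
  #3: 8 × 6 × 8 = 384
  #4: 3 × 2 × 7 = 42
  #5: 5 × 2 × 7 = 70
  #6: 8 × 7 × 5 = 280
  #7: 8 × 1 × 2 = 16
  #8: 9 × 2 × 7 = 126
Sorted descending: 384, 320, 280, 270, 126, 70, 42, 16.
The fifth-highest RPN is 126 (#8).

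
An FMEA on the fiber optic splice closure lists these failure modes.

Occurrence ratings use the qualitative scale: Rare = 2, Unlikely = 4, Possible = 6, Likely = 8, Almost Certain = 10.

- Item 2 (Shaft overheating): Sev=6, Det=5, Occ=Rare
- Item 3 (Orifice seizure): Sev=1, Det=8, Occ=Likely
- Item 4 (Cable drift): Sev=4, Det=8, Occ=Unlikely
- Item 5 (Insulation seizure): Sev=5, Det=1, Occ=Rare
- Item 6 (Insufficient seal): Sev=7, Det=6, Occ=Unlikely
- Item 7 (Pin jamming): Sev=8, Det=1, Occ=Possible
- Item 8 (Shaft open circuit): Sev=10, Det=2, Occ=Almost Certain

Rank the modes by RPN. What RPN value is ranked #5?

60

RPN = Severity × Occurrence × Detection:
  Item 2: 6 × 2 × 5 = 60
  Item 3: 1 × 8 × 8 = 64
  Item 4: 4 × 4 × 8 = 128
  Item 5: 5 × 2 × 1 = 10
  Item 6: 7 × 4 × 6 = 168
  Item 7: 8 × 6 × 1 = 48
  Item 8: 10 × 10 × 2 = 200
Sorted descending: 200, 168, 128, 64, 60, 48, 10.
The fifth-highest RPN is 60 (Item 2).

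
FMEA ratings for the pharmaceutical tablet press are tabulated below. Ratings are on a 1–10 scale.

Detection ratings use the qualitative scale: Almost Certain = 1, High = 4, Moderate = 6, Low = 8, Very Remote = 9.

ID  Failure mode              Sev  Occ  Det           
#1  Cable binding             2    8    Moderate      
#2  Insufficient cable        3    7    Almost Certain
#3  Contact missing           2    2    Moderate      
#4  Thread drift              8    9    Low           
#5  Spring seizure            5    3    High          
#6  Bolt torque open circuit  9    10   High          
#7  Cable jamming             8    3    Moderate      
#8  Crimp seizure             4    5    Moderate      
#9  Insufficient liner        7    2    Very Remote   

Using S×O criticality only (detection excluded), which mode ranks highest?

#6

Criticality = Severity × Occurrence:
  #1: 2 × 8 = 16
  #2: 3 × 7 = 21
  #3: 2 × 2 = 4
  #4: 8 × 9 = 72
  #5: 5 × 3 = 15
  #6: 9 × 10 = 90
  #7: 8 × 3 = 24
  #8: 4 × 5 = 20
  #9: 7 × 2 = 14
Highest criticality is 90 → #6.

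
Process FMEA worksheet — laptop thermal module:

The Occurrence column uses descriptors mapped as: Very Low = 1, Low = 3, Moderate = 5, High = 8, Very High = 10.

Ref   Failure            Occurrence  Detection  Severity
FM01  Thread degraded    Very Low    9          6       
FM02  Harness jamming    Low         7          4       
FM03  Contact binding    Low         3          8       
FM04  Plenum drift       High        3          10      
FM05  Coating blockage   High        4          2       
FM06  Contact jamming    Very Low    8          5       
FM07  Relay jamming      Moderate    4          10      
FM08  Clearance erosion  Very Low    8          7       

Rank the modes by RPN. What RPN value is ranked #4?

RPN = Severity × Occurrence × Detection:
  FM01: 6 × 1 × 9 = 54
  FM02: 4 × 3 × 7 = 84
  FM03: 8 × 3 × 3 = 72
  FM04: 10 × 8 × 3 = 240
  FM05: 2 × 8 × 4 = 64
  FM06: 5 × 1 × 8 = 40
  FM07: 10 × 5 × 4 = 200
  FM08: 7 × 1 × 8 = 56
Sorted descending: 240, 200, 84, 72, 64, 56, 54, 40.
The fourth-highest RPN is 72 (FM03).

72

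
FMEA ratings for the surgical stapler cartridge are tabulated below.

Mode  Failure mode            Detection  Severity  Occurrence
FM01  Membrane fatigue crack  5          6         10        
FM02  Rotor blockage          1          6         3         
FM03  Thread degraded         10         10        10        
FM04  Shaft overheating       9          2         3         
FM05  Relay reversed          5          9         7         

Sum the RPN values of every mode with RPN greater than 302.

1315

RPN = Severity × Occurrence × Detection:
  FM01: 6 × 10 × 5 = 300
  FM02: 6 × 3 × 1 = 18
  FM03: 10 × 10 × 10 = 1000
  FM04: 2 × 3 × 9 = 54
  FM05: 9 × 7 × 5 = 315
RPN > 302: FM03 (1000), FM05 (315).
Sum: 1000 + 315 = 1315.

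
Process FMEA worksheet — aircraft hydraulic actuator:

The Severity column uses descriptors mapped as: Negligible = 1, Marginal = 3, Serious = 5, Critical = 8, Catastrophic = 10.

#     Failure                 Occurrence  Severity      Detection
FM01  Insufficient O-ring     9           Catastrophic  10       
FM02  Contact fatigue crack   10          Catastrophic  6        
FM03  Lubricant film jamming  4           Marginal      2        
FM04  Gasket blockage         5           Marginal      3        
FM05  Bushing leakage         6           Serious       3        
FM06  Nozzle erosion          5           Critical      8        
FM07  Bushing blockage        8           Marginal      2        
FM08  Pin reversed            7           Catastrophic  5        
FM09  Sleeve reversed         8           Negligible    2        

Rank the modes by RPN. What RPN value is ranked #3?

350

RPN = Severity × Occurrence × Detection:
  FM01: 10 × 9 × 10 = 900
  FM02: 10 × 10 × 6 = 600
  FM03: 3 × 4 × 2 = 24
  FM04: 3 × 5 × 3 = 45
  FM05: 5 × 6 × 3 = 90
  FM06: 8 × 5 × 8 = 320
  FM07: 3 × 8 × 2 = 48
  FM08: 10 × 7 × 5 = 350
  FM09: 1 × 8 × 2 = 16
Sorted descending: 900, 600, 350, 320, 90, 48, 45, 24, 16.
The third-highest RPN is 350 (FM08).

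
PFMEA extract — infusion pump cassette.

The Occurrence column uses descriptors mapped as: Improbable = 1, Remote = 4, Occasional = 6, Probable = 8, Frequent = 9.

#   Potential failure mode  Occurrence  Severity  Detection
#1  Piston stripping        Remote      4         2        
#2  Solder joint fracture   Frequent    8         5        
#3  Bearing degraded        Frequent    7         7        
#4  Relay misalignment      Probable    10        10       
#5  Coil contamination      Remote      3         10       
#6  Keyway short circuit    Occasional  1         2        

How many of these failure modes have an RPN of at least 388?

RPN = Severity × Occurrence × Detection:
  #1: 4 × 4 × 2 = 32
  #2: 8 × 9 × 5 = 360
  #3: 7 × 9 × 7 = 441
  #4: 10 × 8 × 10 = 800
  #5: 3 × 4 × 10 = 120
  #6: 1 × 6 × 2 = 12
Modes with RPN ≥ 388: #3 (441), #4 (800) → 2.

2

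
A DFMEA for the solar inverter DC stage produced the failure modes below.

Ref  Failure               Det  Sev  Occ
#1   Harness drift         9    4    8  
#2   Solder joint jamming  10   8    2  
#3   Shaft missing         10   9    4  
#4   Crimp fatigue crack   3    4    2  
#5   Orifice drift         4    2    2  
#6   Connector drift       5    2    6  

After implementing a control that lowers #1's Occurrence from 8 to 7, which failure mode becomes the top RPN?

RPN = Severity × Occurrence × Detection:
  #1: 4 × 8 × 9 = 288
  #2: 8 × 2 × 10 = 160
  #3: 9 × 4 × 10 = 360
  #4: 4 × 2 × 3 = 24
  #5: 2 × 2 × 4 = 16
  #6: 2 × 6 × 5 = 60
After action: #1 → 4 × 7 × 9 = 252.
Revised RPNs: #3=360, #1=252, #2=160, #6=60, #4=24, #5=16.
Highest is now #3 (360).

#3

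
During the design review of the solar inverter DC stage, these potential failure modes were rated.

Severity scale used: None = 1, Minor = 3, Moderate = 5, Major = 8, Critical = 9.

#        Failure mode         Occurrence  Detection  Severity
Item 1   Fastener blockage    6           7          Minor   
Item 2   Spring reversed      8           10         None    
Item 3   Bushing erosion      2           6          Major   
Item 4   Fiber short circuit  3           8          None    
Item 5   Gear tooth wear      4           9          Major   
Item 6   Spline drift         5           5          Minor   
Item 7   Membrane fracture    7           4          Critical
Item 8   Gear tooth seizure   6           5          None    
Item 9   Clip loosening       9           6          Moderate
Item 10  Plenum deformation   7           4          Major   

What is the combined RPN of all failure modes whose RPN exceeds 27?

1441

RPN = Severity × Occurrence × Detection:
  Item 1: 3 × 6 × 7 = 126
  Item 2: 1 × 8 × 10 = 80
  Item 3: 8 × 2 × 6 = 96
  Item 4: 1 × 3 × 8 = 24
  Item 5: 8 × 4 × 9 = 288
  Item 6: 3 × 5 × 5 = 75
  Item 7: 9 × 7 × 4 = 252
  Item 8: 1 × 6 × 5 = 30
  Item 9: 5 × 9 × 6 = 270
  Item 10: 8 × 7 × 4 = 224
RPN > 27: Item 1 (126), Item 2 (80), Item 3 (96), Item 5 (288), Item 6 (75), Item 7 (252), Item 8 (30), Item 9 (270), Item 10 (224).
Sum: 126 + 80 + 96 + 288 + 75 + 252 + 30 + 270 + 224 = 1441.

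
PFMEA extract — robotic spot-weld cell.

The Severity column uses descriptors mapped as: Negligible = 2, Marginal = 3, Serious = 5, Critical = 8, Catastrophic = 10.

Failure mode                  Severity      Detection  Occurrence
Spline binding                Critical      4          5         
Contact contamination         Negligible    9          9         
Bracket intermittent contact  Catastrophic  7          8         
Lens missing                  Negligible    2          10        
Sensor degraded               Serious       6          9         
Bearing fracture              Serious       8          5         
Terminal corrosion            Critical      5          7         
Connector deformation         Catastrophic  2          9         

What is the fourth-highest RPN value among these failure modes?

200

RPN = Severity × Occurrence × Detection:
  Spline binding: 8 × 5 × 4 = 160
  Contact contamination: 2 × 9 × 9 = 162
  Bracket intermittent contact: 10 × 8 × 7 = 560
  Lens missing: 2 × 10 × 2 = 40
  Sensor degraded: 5 × 9 × 6 = 270
  Bearing fracture: 5 × 5 × 8 = 200
  Terminal corrosion: 8 × 7 × 5 = 280
  Connector deformation: 10 × 9 × 2 = 180
Sorted descending: 560, 280, 270, 200, 180, 162, 160, 40.
The fourth-highest RPN is 200 (Bearing fracture).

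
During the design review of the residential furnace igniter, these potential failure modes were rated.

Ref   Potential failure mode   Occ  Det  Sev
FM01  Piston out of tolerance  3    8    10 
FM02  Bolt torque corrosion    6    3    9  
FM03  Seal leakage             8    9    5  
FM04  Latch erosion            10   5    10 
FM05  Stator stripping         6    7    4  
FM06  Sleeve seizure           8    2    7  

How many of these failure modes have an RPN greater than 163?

RPN = Severity × Occurrence × Detection:
  FM01: 10 × 3 × 8 = 240
  FM02: 9 × 6 × 3 = 162
  FM03: 5 × 8 × 9 = 360
  FM04: 10 × 10 × 5 = 500
  FM05: 4 × 6 × 7 = 168
  FM06: 7 × 8 × 2 = 112
Modes with RPN > 163: FM01 (240), FM03 (360), FM04 (500), FM05 (168) → 4.

4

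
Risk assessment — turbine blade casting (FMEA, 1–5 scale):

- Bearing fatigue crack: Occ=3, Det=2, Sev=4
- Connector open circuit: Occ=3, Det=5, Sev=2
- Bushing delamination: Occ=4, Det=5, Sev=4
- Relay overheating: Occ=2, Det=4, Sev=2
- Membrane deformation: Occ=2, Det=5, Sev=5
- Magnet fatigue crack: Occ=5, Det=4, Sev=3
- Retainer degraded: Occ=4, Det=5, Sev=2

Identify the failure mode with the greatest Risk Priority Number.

RPN = Severity × Occurrence × Detection:
  Bearing fatigue crack: 4 × 3 × 2 = 24
  Connector open circuit: 2 × 3 × 5 = 30
  Bushing delamination: 4 × 4 × 5 = 80
  Relay overheating: 2 × 2 × 4 = 16
  Membrane deformation: 5 × 2 × 5 = 50
  Magnet fatigue crack: 3 × 5 × 4 = 60
  Retainer degraded: 2 × 4 × 5 = 40
Highest RPN is 80 → Bushing delamination.

Bushing delamination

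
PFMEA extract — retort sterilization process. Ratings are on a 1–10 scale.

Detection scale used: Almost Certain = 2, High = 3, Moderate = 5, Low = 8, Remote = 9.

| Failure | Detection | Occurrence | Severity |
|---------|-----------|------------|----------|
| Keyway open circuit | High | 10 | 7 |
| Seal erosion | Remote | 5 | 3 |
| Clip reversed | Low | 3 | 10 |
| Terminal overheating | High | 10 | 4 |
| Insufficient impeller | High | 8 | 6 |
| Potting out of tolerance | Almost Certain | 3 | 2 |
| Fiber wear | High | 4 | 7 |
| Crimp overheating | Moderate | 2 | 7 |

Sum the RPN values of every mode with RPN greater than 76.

RPN = Severity × Occurrence × Detection:
  Keyway open circuit: 7 × 10 × 3 = 210
  Seal erosion: 3 × 5 × 9 = 135
  Clip reversed: 10 × 3 × 8 = 240
  Terminal overheating: 4 × 10 × 3 = 120
  Insufficient impeller: 6 × 8 × 3 = 144
  Potting out of tolerance: 2 × 3 × 2 = 12
  Fiber wear: 7 × 4 × 3 = 84
  Crimp overheating: 7 × 2 × 5 = 70
RPN > 76: Keyway open circuit (210), Seal erosion (135), Clip reversed (240), Terminal overheating (120), Insufficient impeller (144), Fiber wear (84).
Sum: 210 + 135 + 240 + 120 + 144 + 84 = 933.

933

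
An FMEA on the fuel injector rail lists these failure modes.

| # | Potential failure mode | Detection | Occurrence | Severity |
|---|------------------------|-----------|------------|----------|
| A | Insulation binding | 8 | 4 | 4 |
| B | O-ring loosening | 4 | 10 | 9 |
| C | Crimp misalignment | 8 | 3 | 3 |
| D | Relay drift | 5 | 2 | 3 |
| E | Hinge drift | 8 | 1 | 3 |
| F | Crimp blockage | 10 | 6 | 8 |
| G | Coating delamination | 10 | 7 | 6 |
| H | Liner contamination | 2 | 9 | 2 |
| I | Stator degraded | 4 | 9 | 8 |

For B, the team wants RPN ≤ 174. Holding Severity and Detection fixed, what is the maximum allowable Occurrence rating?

B: S=9, O=10, D=4 → current RPN = 360.
Fixed product = 36. Need 36 × O ≤ 174, so O ≤ 174/36 = 4.83.
Maximum integer Occurrence rating = 4 (gives RPN 144; O=5 would give 180 > 174).

4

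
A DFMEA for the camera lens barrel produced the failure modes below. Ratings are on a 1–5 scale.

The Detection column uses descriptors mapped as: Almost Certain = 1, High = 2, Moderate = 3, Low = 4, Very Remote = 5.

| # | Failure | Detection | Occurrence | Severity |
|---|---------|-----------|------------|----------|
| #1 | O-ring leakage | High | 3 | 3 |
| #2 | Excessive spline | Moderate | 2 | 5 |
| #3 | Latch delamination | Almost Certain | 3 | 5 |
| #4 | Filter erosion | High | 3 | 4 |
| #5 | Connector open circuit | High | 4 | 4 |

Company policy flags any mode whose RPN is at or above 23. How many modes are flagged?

RPN = Severity × Occurrence × Detection:
  #1: 3 × 3 × 2 = 18
  #2: 5 × 2 × 3 = 30
  #3: 5 × 3 × 1 = 15
  #4: 4 × 3 × 2 = 24
  #5: 4 × 4 × 2 = 32
Modes with RPN ≥ 23: #2 (30), #4 (24), #5 (32) → 3.

3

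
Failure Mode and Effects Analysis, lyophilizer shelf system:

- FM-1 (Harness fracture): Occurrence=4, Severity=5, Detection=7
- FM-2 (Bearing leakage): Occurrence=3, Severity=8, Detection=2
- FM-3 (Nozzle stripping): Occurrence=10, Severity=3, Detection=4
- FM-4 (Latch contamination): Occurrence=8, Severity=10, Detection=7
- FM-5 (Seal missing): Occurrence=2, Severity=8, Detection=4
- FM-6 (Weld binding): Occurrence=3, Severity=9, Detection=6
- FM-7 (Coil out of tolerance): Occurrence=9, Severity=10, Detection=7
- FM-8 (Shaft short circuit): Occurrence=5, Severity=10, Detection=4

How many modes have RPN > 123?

RPN = Severity × Occurrence × Detection:
  FM-1: 5 × 4 × 7 = 140
  FM-2: 8 × 3 × 2 = 48
  FM-3: 3 × 10 × 4 = 120
  FM-4: 10 × 8 × 7 = 560
  FM-5: 8 × 2 × 4 = 64
  FM-6: 9 × 3 × 6 = 162
  FM-7: 10 × 9 × 7 = 630
  FM-8: 10 × 5 × 4 = 200
Modes with RPN > 123: FM-1 (140), FM-4 (560), FM-6 (162), FM-7 (630), FM-8 (200) → 5.

5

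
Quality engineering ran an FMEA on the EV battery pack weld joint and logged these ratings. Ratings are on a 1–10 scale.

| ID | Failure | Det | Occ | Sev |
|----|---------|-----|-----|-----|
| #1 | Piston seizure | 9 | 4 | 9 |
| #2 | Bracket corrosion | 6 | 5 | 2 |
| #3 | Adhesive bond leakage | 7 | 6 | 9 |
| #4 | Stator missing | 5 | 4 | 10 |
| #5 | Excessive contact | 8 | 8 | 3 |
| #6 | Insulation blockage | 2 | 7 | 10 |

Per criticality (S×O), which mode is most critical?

Criticality = Severity × Occurrence:
  #1: 9 × 4 = 36
  #2: 2 × 5 = 10
  #3: 9 × 6 = 54
  #4: 10 × 4 = 40
  #5: 3 × 8 = 24
  #6: 10 × 7 = 70
Highest criticality is 70 → #6.

#6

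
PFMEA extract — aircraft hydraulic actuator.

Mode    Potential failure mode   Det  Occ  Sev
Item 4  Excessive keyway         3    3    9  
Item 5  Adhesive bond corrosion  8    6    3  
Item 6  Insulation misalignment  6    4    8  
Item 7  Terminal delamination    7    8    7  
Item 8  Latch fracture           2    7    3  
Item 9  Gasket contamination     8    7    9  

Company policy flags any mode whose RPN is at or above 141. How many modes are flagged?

4

RPN = Severity × Occurrence × Detection:
  Item 4: 9 × 3 × 3 = 81
  Item 5: 3 × 6 × 8 = 144
  Item 6: 8 × 4 × 6 = 192
  Item 7: 7 × 8 × 7 = 392
  Item 8: 3 × 7 × 2 = 42
  Item 9: 9 × 7 × 8 = 504
Modes with RPN ≥ 141: Item 5 (144), Item 6 (192), Item 7 (392), Item 9 (504) → 4.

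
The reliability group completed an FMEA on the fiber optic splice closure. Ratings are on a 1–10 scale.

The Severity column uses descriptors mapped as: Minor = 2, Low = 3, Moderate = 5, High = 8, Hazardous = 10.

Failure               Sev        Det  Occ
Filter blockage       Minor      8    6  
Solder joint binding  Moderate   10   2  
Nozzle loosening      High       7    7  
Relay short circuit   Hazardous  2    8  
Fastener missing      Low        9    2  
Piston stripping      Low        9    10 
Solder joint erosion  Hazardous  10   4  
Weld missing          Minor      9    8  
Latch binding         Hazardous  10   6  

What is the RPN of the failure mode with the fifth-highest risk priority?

160

RPN = Severity × Occurrence × Detection:
  Filter blockage: 2 × 6 × 8 = 96
  Solder joint binding: 5 × 2 × 10 = 100
  Nozzle loosening: 8 × 7 × 7 = 392
  Relay short circuit: 10 × 8 × 2 = 160
  Fastener missing: 3 × 2 × 9 = 54
  Piston stripping: 3 × 10 × 9 = 270
  Solder joint erosion: 10 × 4 × 10 = 400
  Weld missing: 2 × 8 × 9 = 144
  Latch binding: 10 × 6 × 10 = 600
Sorted descending: 600, 400, 392, 270, 160, 144, 100, 96, 54.
The fifth-highest RPN is 160 (Relay short circuit).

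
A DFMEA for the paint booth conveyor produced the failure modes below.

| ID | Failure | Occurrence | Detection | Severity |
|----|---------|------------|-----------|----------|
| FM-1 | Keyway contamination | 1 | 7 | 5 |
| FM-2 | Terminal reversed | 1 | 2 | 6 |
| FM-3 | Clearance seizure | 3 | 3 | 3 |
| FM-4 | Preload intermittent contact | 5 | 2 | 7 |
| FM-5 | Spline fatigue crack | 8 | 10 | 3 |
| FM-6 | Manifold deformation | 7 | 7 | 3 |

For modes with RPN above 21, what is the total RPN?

RPN = Severity × Occurrence × Detection:
  FM-1: 5 × 1 × 7 = 35
  FM-2: 6 × 1 × 2 = 12
  FM-3: 3 × 3 × 3 = 27
  FM-4: 7 × 5 × 2 = 70
  FM-5: 3 × 8 × 10 = 240
  FM-6: 3 × 7 × 7 = 147
RPN > 21: FM-1 (35), FM-3 (27), FM-4 (70), FM-5 (240), FM-6 (147).
Sum: 35 + 27 + 70 + 240 + 147 = 519.

519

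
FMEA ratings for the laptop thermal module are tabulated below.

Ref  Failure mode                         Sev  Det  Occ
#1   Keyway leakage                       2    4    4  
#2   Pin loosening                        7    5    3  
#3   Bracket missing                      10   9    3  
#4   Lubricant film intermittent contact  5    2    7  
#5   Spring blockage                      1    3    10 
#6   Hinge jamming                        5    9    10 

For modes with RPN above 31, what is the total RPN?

RPN = Severity × Occurrence × Detection:
  #1: 2 × 4 × 4 = 32
  #2: 7 × 3 × 5 = 105
  #3: 10 × 3 × 9 = 270
  #4: 5 × 7 × 2 = 70
  #5: 1 × 10 × 3 = 30
  #6: 5 × 10 × 9 = 450
RPN > 31: #1 (32), #2 (105), #3 (270), #4 (70), #6 (450).
Sum: 32 + 105 + 270 + 70 + 450 = 927.

927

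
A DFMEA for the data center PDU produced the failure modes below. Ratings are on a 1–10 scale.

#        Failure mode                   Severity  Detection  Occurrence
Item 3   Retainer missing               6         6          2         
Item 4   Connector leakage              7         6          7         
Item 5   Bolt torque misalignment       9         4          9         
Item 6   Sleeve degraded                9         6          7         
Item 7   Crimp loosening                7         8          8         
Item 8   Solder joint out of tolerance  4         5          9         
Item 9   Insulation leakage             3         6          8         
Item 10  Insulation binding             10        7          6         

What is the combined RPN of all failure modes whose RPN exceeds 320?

1570

RPN = Severity × Occurrence × Detection:
  Item 3: 6 × 2 × 6 = 72
  Item 4: 7 × 7 × 6 = 294
  Item 5: 9 × 9 × 4 = 324
  Item 6: 9 × 7 × 6 = 378
  Item 7: 7 × 8 × 8 = 448
  Item 8: 4 × 9 × 5 = 180
  Item 9: 3 × 8 × 6 = 144
  Item 10: 10 × 6 × 7 = 420
RPN > 320: Item 5 (324), Item 6 (378), Item 7 (448), Item 10 (420).
Sum: 324 + 378 + 448 + 420 = 1570.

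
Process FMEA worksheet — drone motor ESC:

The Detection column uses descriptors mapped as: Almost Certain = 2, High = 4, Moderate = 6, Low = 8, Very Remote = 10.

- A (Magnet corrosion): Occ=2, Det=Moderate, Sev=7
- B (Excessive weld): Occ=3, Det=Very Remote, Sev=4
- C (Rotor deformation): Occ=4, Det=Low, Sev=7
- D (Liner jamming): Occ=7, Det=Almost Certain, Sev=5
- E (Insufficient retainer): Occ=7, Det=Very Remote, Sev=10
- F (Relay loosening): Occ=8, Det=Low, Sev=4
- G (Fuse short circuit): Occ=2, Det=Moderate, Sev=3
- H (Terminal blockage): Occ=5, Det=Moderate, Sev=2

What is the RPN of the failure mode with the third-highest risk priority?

RPN = Severity × Occurrence × Detection:
  A: 7 × 2 × 6 = 84
  B: 4 × 3 × 10 = 120
  C: 7 × 4 × 8 = 224
  D: 5 × 7 × 2 = 70
  E: 10 × 7 × 10 = 700
  F: 4 × 8 × 8 = 256
  G: 3 × 2 × 6 = 36
  H: 2 × 5 × 6 = 60
Sorted descending: 700, 256, 224, 120, 84, 70, 60, 36.
The third-highest RPN is 224 (C).

224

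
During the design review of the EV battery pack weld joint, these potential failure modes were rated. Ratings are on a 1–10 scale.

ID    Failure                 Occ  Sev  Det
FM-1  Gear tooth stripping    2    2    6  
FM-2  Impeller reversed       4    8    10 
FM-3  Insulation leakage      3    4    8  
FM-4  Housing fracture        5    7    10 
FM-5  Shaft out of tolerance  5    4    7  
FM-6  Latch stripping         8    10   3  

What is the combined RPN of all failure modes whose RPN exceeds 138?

RPN = Severity × Occurrence × Detection:
  FM-1: 2 × 2 × 6 = 24
  FM-2: 8 × 4 × 10 = 320
  FM-3: 4 × 3 × 8 = 96
  FM-4: 7 × 5 × 10 = 350
  FM-5: 4 × 5 × 7 = 140
  FM-6: 10 × 8 × 3 = 240
RPN > 138: FM-2 (320), FM-4 (350), FM-5 (140), FM-6 (240).
Sum: 320 + 350 + 140 + 240 = 1050.

1050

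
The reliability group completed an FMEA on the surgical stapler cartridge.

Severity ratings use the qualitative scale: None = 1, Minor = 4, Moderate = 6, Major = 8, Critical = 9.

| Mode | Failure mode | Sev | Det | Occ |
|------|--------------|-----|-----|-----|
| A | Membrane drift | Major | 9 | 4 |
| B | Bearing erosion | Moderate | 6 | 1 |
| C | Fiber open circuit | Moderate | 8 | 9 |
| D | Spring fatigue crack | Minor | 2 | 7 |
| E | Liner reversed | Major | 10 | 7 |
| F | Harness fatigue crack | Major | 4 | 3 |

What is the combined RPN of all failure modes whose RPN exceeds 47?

RPN = Severity × Occurrence × Detection:
  A: 8 × 4 × 9 = 288
  B: 6 × 1 × 6 = 36
  C: 6 × 9 × 8 = 432
  D: 4 × 7 × 2 = 56
  E: 8 × 7 × 10 = 560
  F: 8 × 3 × 4 = 96
RPN > 47: A (288), C (432), D (56), E (560), F (96).
Sum: 288 + 432 + 56 + 560 + 96 = 1432.

1432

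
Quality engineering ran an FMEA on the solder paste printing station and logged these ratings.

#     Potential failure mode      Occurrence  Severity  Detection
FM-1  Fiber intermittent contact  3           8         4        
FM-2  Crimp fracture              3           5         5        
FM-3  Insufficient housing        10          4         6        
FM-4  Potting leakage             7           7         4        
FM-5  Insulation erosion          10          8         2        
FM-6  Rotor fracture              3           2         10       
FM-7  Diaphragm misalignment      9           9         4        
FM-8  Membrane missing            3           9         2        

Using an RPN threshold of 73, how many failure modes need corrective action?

6

RPN = Severity × Occurrence × Detection:
  FM-1: 8 × 3 × 4 = 96
  FM-2: 5 × 3 × 5 = 75
  FM-3: 4 × 10 × 6 = 240
  FM-4: 7 × 7 × 4 = 196
  FM-5: 8 × 10 × 2 = 160
  FM-6: 2 × 3 × 10 = 60
  FM-7: 9 × 9 × 4 = 324
  FM-8: 9 × 3 × 2 = 54
Modes with RPN ≥ 73: FM-1 (96), FM-2 (75), FM-3 (240), FM-4 (196), FM-5 (160), FM-7 (324) → 6.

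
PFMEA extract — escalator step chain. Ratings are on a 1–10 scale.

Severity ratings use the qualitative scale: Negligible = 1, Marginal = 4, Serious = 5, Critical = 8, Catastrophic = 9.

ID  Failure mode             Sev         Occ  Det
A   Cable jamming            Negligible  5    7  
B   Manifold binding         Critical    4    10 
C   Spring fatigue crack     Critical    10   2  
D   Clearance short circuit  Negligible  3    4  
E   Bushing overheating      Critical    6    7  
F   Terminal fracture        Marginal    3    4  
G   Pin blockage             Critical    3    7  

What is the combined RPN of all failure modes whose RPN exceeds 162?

824

RPN = Severity × Occurrence × Detection:
  A: 1 × 5 × 7 = 35
  B: 8 × 4 × 10 = 320
  C: 8 × 10 × 2 = 160
  D: 1 × 3 × 4 = 12
  E: 8 × 6 × 7 = 336
  F: 4 × 3 × 4 = 48
  G: 8 × 3 × 7 = 168
RPN > 162: B (320), E (336), G (168).
Sum: 320 + 336 + 168 = 824.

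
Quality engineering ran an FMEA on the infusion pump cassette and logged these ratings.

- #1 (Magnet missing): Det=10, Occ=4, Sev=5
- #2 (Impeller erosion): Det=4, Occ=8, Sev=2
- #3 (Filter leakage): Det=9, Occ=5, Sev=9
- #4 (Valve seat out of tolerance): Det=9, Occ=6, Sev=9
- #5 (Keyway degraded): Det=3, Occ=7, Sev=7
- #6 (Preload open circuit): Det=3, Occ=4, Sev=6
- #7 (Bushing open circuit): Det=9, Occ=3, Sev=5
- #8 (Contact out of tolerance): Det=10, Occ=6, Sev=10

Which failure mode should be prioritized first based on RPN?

#8

RPN = Severity × Occurrence × Detection:
  #1: 5 × 4 × 10 = 200
  #2: 2 × 8 × 4 = 64
  #3: 9 × 5 × 9 = 405
  #4: 9 × 6 × 9 = 486
  #5: 7 × 7 × 3 = 147
  #6: 6 × 4 × 3 = 72
  #7: 5 × 3 × 9 = 135
  #8: 10 × 6 × 10 = 600
Highest RPN is 600 → #8.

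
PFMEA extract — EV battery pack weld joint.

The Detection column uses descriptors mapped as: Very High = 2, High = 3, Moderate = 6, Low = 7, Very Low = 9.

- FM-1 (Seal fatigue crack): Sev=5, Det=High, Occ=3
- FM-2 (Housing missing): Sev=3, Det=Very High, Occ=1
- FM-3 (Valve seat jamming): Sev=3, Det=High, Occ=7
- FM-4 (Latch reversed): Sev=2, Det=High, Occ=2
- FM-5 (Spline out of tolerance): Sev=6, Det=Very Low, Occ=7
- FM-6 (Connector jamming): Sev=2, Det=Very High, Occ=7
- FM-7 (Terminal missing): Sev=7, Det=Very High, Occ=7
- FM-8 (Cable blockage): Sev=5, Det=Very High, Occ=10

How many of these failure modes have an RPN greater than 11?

RPN = Severity × Occurrence × Detection:
  FM-1: 5 × 3 × 3 = 45
  FM-2: 3 × 1 × 2 = 6
  FM-3: 3 × 7 × 3 = 63
  FM-4: 2 × 2 × 3 = 12
  FM-5: 6 × 7 × 9 = 378
  FM-6: 2 × 7 × 2 = 28
  FM-7: 7 × 7 × 2 = 98
  FM-8: 5 × 10 × 2 = 100
Modes with RPN > 11: FM-1 (45), FM-3 (63), FM-4 (12), FM-5 (378), FM-6 (28), FM-7 (98), FM-8 (100) → 7.

7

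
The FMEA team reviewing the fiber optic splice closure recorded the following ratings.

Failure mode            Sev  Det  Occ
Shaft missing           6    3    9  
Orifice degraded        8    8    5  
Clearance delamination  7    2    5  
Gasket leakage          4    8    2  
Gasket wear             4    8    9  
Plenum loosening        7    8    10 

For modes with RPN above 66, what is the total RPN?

1400

RPN = Severity × Occurrence × Detection:
  Shaft missing: 6 × 9 × 3 = 162
  Orifice degraded: 8 × 5 × 8 = 320
  Clearance delamination: 7 × 5 × 2 = 70
  Gasket leakage: 4 × 2 × 8 = 64
  Gasket wear: 4 × 9 × 8 = 288
  Plenum loosening: 7 × 10 × 8 = 560
RPN > 66: Shaft missing (162), Orifice degraded (320), Clearance delamination (70), Gasket wear (288), Plenum loosening (560).
Sum: 162 + 320 + 70 + 288 + 560 = 1400.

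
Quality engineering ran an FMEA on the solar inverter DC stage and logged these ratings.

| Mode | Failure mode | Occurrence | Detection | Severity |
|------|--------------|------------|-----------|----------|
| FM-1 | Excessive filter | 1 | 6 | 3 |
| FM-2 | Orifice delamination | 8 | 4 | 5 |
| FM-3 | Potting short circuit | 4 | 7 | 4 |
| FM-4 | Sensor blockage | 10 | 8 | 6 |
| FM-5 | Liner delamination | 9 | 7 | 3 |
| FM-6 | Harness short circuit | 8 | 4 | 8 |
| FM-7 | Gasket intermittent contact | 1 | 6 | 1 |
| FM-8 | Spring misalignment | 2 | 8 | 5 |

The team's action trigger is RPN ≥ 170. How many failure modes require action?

RPN = Severity × Occurrence × Detection:
  FM-1: 3 × 1 × 6 = 18
  FM-2: 5 × 8 × 4 = 160
  FM-3: 4 × 4 × 7 = 112
  FM-4: 6 × 10 × 8 = 480
  FM-5: 3 × 9 × 7 = 189
  FM-6: 8 × 8 × 4 = 256
  FM-7: 1 × 1 × 6 = 6
  FM-8: 5 × 2 × 8 = 80
Modes with RPN ≥ 170: FM-4 (480), FM-5 (189), FM-6 (256) → 3.

3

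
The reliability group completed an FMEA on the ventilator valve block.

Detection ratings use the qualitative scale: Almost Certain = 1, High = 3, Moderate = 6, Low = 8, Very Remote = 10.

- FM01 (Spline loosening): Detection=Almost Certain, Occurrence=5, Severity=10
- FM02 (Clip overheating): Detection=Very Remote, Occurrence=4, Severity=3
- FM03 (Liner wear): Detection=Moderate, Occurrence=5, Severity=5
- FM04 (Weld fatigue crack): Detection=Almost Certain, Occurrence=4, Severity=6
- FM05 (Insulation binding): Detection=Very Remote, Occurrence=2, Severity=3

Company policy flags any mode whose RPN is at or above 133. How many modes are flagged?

1

RPN = Severity × Occurrence × Detection:
  FM01: 10 × 5 × 1 = 50
  FM02: 3 × 4 × 10 = 120
  FM03: 5 × 5 × 6 = 150
  FM04: 6 × 4 × 1 = 24
  FM05: 3 × 2 × 10 = 60
Modes with RPN ≥ 133: FM03 (150) → 1.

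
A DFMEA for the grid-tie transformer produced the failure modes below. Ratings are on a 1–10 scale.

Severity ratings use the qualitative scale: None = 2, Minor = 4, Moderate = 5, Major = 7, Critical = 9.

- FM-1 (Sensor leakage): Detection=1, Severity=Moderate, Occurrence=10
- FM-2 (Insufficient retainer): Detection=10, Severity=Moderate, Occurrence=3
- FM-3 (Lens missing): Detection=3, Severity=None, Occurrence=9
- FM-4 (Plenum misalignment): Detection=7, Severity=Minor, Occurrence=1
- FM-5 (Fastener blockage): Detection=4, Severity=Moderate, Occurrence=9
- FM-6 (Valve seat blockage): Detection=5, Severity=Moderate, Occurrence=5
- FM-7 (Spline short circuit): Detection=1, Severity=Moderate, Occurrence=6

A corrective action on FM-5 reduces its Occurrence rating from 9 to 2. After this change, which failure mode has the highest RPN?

FM-2

RPN = Severity × Occurrence × Detection:
  FM-1: 5 × 10 × 1 = 50
  FM-2: 5 × 3 × 10 = 150
  FM-3: 2 × 9 × 3 = 54
  FM-4: 4 × 1 × 7 = 28
  FM-5: 5 × 9 × 4 = 180
  FM-6: 5 × 5 × 5 = 125
  FM-7: 5 × 6 × 1 = 30
After action: FM-5 → 5 × 2 × 4 = 40.
Revised RPNs: FM-2=150, FM-6=125, FM-3=54, FM-1=50, FM-5=40, FM-7=30, FM-4=28.
Highest is now FM-2 (150).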